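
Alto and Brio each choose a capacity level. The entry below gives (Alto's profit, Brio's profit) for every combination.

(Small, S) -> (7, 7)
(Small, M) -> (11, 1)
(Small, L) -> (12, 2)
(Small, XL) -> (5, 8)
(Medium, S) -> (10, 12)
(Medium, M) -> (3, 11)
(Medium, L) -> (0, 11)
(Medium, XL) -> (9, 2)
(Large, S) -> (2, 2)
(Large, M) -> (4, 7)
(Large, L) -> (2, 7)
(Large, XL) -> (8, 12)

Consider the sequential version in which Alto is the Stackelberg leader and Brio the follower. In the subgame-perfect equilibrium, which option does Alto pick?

Work backward from Brio's decision.
- Small: BR = XL, leader payoff 5.
- Medium: BR = S, leader payoff 10.
- Large: BR = XL, leader payoff 8.
Among 5, 10, 8, the best is 10 at Medium. Subgame-perfect outcome: (Medium, S) with payoffs (10, 12).

Medium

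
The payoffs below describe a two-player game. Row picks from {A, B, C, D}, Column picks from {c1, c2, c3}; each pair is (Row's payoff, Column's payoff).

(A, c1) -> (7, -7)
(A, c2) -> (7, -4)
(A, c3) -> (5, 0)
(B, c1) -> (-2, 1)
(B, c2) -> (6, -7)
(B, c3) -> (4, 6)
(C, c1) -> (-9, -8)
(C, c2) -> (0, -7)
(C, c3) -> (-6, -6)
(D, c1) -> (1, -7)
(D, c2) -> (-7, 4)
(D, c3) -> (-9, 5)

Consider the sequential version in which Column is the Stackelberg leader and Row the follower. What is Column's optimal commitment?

Backward induction with Column moving first.
- c1: BR = A, leader payoff -7.
- c2: BR = A, leader payoff -4.
- c3: BR = A, leader payoff 0.
Maximizing over -7, -4, 0, Column chooses c3. Subgame-perfect outcome: (A, c3) with payoffs (5, 0).

c3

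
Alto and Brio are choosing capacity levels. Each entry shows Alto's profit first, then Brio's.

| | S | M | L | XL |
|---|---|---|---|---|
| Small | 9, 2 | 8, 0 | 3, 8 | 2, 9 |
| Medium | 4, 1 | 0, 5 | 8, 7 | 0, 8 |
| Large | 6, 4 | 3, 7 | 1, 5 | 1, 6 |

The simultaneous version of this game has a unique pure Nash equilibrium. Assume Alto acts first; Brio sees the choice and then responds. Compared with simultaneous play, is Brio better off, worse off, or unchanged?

Work backward from Brio's decision.
- Small: Brio compares 2, 0, 8, 9 and picks XL; Alto would get 2.
- Medium: Brio compares 1, 5, 7, 8 and picks XL; Alto would get 0.
- Large: Brio compares 4, 7, 5, 6 and picks M; Alto would get 3.
Among 2, 0, 3, the best is 3 at Large. Subgame-perfect outcome: (Large, M) with payoffs (3, 7).
Under simultaneous play:
Alto's best replies: S→Small; M→Small; L→Medium; XL→Small.
Brio's best replies: Small→XL; Medium→XL; Large→M.
Only (Small, XL) has each player best-responding; Nash payoffs (2, 9).
Brio earns 7 sequentially versus 9 at the Nash outcome: worse off.

worse off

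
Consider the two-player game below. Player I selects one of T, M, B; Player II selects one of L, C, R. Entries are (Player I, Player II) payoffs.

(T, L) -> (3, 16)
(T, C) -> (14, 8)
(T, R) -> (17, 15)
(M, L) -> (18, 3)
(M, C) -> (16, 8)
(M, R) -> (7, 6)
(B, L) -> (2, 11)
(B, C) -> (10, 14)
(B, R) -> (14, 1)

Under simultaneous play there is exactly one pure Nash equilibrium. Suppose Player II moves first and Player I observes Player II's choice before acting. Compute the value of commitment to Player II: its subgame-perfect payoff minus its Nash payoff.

7

Player I best-responds to each possible Player II move:
- L: BR = M, leader payoff 3.
- C: BR = M, leader payoff 8.
- R: BR = T, leader payoff 15.
Among 3, 8, 15, the best is 15 at R. Subgame-perfect outcome: (T, R) with payoffs (17, 15).
Under simultaneous play:
Player I's best replies: L→M; C→M; R→T.
Player II's best replies: T→L; M→C; B→C.
The unique mutual best reply is (M, C), giving (16, 8).
Player II's commitment gain: 15 − 8 = 7.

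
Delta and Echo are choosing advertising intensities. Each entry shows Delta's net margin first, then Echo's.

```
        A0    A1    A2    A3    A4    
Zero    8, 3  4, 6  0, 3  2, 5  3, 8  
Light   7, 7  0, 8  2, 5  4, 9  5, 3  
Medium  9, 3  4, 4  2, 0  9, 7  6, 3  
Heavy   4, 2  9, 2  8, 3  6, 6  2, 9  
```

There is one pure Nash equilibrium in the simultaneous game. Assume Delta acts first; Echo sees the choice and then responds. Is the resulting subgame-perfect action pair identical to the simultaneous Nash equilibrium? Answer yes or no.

yes

Solve by backward induction (Delta leads).
- Zero → Echo plays A4 (best of 3, 6, 3, 5, 8); Delta gets 3.
- Light → Echo plays A3 (best of 7, 8, 5, 9, 3); Delta gets 4.
- Medium → Echo plays A3 (best of 3, 4, 0, 7, 3); Delta gets 9.
- Heavy → Echo plays A4 (best of 2, 2, 3, 6, 9); Delta gets 2.
Among 3, 4, 9, 2, the best is 9 at Medium. Subgame-perfect outcome: (Medium, A3) with payoffs (9, 7).
For the simultaneous game, intersect best replies.
Delta's best replies: A0→Medium; A1→Heavy; A2→Heavy; A3→Medium; A4→Medium.
Echo's best replies: Zero→A4; Light→A3; Medium→A3; Heavy→A4.
The unique mutual best reply is (Medium, A3), giving (9, 7).
Sequential outcome (Medium, A3) coincides with the Nash profile (Medium, A3).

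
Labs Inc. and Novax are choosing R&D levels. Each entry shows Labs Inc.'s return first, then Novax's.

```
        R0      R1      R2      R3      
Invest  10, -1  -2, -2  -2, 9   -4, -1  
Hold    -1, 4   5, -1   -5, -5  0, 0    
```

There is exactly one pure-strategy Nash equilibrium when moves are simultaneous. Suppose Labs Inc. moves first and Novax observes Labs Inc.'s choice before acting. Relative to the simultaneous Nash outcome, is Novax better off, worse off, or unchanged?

Backward induction with Labs Inc. moving first.
- Invest: Novax compares -1, -2, 9, -1 and picks R2; Labs Inc. would get -2.
- Hold: Novax compares 4, -1, -5, 0 and picks R0; Labs Inc. would get -1.
Labs Inc.'s induced payoffs are -2, -1, so Labs Inc. commits to Hold. Subgame-perfect outcome: (Hold, R0) with payoffs (-1, 4).
Under simultaneous play:
Labs Inc.'s best replies: R0→Invest; R1→Hold; R2→Invest; R3→Hold.
Novax's best replies: Invest→R2; Hold→R0.
The unique mutual best reply is (Invest, R2), giving (-2, 9).
Novax earns 4 sequentially versus 9 at the Nash outcome: worse off.

worse off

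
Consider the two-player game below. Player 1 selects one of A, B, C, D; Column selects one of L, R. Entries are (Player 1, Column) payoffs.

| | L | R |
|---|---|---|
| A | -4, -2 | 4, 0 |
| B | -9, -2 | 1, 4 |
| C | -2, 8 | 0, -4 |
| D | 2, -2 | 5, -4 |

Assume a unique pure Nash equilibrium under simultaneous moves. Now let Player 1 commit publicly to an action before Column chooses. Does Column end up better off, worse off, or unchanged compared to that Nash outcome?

better off

Column best-responds to each possible Player 1 move:
- A: Column compares -2, 0 and picks R; Player 1 would get 4.
- B: Column compares -2, 4 and picks R; Player 1 would get 1.
- C: Column compares 8, -4 and picks L; Player 1 would get -2.
- D: Column compares -2, -4 and picks L; Player 1 would get 2.
Maximizing over 4, 1, -2, 2, Player 1 chooses A. Subgame-perfect outcome: (A, R) with payoffs (4, 0).
For the simultaneous game, intersect best replies.
Player 1's best replies: L→D; R→D.
Column's best replies: A→R; B→R; C→L; D→L.
The unique mutual best reply is (D, L), giving (2, -2).
Column earns 0 sequentially versus -2 at the Nash outcome: better off.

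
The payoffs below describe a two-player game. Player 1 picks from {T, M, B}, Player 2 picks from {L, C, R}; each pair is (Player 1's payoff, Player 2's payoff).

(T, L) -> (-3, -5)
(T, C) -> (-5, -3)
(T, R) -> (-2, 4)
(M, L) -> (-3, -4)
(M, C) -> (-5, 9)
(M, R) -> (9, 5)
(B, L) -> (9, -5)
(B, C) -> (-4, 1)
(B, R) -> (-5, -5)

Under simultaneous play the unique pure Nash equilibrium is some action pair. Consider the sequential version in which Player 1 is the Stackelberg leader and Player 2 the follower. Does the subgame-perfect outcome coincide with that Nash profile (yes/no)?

Work backward from Player 2's decision.
- T: Player 2 compares -5, -3, 4 and picks R; Player 1 would get -2.
- M: Player 2 compares -4, 9, 5 and picks C; Player 1 would get -5.
- B: Player 2 compares -5, 1, -5 and picks C; Player 1 would get -4.
Player 1's induced payoffs are -2, -5, -4, so Player 1 commits to T. Subgame-perfect outcome: (T, R) with payoffs (-2, 4).
Under simultaneous play:
Player 1's best replies: L→B; C→B; R→M.
Player 2's best replies: T→R; M→C; B→C.
The unique mutual best reply is (B, C), giving (-4, 1).
Sequential outcome (T, R) differs from the Nash profile (B, C).

no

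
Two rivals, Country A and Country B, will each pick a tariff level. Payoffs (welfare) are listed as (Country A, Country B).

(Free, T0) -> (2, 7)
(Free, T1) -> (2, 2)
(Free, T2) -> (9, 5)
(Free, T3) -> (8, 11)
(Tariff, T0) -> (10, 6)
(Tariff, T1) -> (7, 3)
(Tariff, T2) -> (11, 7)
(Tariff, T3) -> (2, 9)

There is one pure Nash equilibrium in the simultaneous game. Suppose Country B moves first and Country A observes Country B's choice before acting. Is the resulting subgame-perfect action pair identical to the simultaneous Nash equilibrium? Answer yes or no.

Country A best-responds to each possible Country B move:
- T0: Country A compares 2, 10 and picks Tariff; Country B would get 6.
- T1: Country A compares 2, 7 and picks Tariff; Country B would get 3.
- T2: Country A compares 9, 11 and picks Tariff; Country B would get 7.
- T3: Country A compares 8, 2 and picks Free; Country B would get 11.
Country B's induced payoffs are 6, 3, 7, 11, so Country B commits to T3. Subgame-perfect outcome: (Free, T3) with payoffs (8, 11).
For the simultaneous game, intersect best replies.
Country A's best replies: T0→Tariff; T1→Tariff; T2→Tariff; T3→Free.
Country B's best replies: Free→T3; Tariff→T3.
The unique mutual best reply is (Free, T3), giving (8, 11).
Sequential outcome (Free, T3) coincides with the Nash profile (Free, T3).

yes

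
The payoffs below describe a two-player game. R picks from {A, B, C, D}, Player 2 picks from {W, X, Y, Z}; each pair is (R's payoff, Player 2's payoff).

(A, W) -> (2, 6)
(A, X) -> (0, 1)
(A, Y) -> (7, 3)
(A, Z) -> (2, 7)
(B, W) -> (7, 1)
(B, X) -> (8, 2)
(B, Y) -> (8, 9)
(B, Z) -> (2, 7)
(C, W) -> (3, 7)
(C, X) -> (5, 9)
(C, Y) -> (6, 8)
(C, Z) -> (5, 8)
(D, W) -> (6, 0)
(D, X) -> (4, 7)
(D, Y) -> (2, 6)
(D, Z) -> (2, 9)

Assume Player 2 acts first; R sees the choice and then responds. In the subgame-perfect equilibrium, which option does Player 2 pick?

Y

Work backward from R's decision.
- W: R compares 2, 7, 3, 6 and picks B; Player 2 would get 1.
- X: R compares 0, 8, 5, 4 and picks B; Player 2 would get 2.
- Y: R compares 7, 8, 6, 2 and picks B; Player 2 would get 9.
- Z: R compares 2, 2, 5, 2 and picks C; Player 2 would get 8.
Among 1, 2, 9, 8, the best is 9 at Y. Subgame-perfect outcome: (B, Y) with payoffs (8, 9).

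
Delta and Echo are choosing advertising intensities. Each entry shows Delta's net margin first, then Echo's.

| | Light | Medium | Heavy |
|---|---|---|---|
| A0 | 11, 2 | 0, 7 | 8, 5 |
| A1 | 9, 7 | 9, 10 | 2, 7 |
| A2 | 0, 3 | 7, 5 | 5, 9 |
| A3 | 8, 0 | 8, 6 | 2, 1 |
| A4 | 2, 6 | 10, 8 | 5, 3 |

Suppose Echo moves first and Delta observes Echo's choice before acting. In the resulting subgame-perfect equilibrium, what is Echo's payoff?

8

Backward induction with Echo moving first.
- Light: Delta compares 11, 9, 0, 8, 2 and picks A0; Echo would get 2.
- Medium: Delta compares 0, 9, 7, 8, 10 and picks A4; Echo would get 8.
- Heavy: Delta compares 8, 2, 5, 2, 5 and picks A0; Echo would get 5.
Maximizing over 2, 8, 5, Echo chooses Medium. Subgame-perfect outcome: (A4, Medium) with payoffs (10, 8).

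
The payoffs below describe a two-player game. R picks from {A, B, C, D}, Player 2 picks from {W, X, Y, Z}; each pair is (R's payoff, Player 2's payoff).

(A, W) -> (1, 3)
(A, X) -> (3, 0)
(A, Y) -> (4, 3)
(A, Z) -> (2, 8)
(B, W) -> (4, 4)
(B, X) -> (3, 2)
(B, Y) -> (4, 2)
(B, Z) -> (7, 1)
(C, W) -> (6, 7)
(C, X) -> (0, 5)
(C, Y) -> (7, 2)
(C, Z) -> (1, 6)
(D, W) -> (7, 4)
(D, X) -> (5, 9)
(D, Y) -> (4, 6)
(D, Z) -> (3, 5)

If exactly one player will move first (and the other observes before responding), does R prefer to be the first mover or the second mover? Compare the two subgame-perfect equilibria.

first

If R leads: Player 2's best replies are A→Z, B→W, C→W, D→X; R's induced payoffs 2, 4, 6, 5; outcome (C, W), payoffs (6, 7).
If Player 2 leads: R's best replies are W→D, X→D, Y→C, Z→B; Player 2's induced payoffs 4, 9, 2, 1; outcome (D, X), payoffs (5, 9).
R gets 6 moving first and 5 moving second, so R prefers to move first.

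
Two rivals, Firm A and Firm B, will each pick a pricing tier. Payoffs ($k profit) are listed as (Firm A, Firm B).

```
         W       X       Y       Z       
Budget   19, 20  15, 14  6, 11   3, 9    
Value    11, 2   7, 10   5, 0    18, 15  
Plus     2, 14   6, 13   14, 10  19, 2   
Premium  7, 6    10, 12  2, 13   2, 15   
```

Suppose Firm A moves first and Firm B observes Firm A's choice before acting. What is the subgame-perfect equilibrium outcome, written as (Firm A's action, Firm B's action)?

(Budget, W)

Work backward from Firm B's decision.
- Budget: Firm B compares 20, 14, 11, 9 and picks W; Firm A would get 19.
- Value: Firm B compares 2, 10, 0, 15 and picks Z; Firm A would get 18.
- Plus: Firm B compares 14, 13, 10, 2 and picks W; Firm A would get 2.
- Premium: Firm B compares 6, 12, 13, 15 and picks Z; Firm A would get 2.
Among 19, 18, 2, 2, the best is 19 at Budget. Subgame-perfect outcome: (Budget, W) with payoffs (19, 20).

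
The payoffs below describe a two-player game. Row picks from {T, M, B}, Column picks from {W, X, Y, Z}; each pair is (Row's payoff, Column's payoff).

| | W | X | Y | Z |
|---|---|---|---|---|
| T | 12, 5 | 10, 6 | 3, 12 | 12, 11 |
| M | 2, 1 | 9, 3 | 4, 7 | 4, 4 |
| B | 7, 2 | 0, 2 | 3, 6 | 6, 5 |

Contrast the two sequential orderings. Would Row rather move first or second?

If Row leads: Column's best replies are T→Y, M→Y, B→Y; Row's induced payoffs 3, 4, 3; outcome (M, Y), payoffs (4, 7).
If Column leads: Row's best replies are W→T, X→T, Y→M, Z→T; Column's induced payoffs 5, 6, 7, 11; outcome (T, Z), payoffs (12, 11).
Row gets 4 moving first and 12 moving second, so Row prefers to move second.

second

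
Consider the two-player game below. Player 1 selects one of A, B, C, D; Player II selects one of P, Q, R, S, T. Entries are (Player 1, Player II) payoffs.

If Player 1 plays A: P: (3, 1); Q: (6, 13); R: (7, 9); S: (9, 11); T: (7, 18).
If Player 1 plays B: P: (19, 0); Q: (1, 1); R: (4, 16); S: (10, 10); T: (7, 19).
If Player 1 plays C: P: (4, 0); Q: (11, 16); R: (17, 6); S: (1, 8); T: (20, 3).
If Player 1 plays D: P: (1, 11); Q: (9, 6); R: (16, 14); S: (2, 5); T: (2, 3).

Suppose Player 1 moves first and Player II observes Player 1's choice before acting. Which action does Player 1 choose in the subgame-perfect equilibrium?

Player II best-responds to each possible Player 1 move:
- A: Player II compares 1, 13, 9, 11, 18 and picks T; Player 1 would get 7.
- B: Player II compares 0, 1, 16, 10, 19 and picks T; Player 1 would get 7.
- C: Player II compares 0, 16, 6, 8, 3 and picks Q; Player 1 would get 11.
- D: Player II compares 11, 6, 14, 5, 3 and picks R; Player 1 would get 16.
Maximizing over 7, 7, 11, 16, Player 1 chooses D. Subgame-perfect outcome: (D, R) with payoffs (16, 14).

D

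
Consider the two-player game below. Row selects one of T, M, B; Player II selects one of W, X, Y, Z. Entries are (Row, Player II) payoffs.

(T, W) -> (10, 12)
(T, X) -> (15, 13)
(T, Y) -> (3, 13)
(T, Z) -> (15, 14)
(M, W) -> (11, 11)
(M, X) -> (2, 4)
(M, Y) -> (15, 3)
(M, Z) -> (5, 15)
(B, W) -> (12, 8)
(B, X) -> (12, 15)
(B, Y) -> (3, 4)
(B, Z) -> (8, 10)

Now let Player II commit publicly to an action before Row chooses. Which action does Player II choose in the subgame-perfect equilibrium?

Solve by backward induction (Player II leads).
- W: BR = B, leader payoff 8.
- X: BR = T, leader payoff 13.
- Y: BR = M, leader payoff 3.
- Z: BR = T, leader payoff 14.
Player II's induced payoffs are 8, 13, 3, 14, so Player II commits to Z. Subgame-perfect outcome: (T, Z) with payoffs (15, 14).

Z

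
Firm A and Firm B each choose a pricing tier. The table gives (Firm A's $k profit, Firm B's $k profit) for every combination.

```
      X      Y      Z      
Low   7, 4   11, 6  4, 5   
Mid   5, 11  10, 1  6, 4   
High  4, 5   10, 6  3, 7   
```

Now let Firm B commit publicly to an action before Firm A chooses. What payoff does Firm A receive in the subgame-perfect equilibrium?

11

Solve by backward induction (Firm B leads).
- X: Firm A compares 7, 5, 4 and picks Low; Firm B would get 4.
- Y: Firm A compares 11, 10, 10 and picks Low; Firm B would get 6.
- Z: Firm A compares 4, 6, 3 and picks Mid; Firm B would get 4.
Among 4, 6, 4, the best is 6 at Y. Subgame-perfect outcome: (Low, Y) with payoffs (11, 6).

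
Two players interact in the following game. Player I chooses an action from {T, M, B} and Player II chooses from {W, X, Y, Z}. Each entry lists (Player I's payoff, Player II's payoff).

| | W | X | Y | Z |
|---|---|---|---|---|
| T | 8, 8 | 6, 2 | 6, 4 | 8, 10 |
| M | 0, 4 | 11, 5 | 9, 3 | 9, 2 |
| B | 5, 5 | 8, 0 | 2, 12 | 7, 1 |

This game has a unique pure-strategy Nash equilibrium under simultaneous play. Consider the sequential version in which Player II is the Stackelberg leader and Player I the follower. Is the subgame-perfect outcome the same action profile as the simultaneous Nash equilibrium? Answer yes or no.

Solve by backward induction (Player II leads).
- W: Player I compares 8, 0, 5 and picks T; Player II would get 8.
- X: Player I compares 6, 11, 8 and picks M; Player II would get 5.
- Y: Player I compares 6, 9, 2 and picks M; Player II would get 3.
- Z: Player I compares 8, 9, 7 and picks M; Player II would get 2.
Among 8, 5, 3, 2, the best is 8 at W. Subgame-perfect outcome: (T, W) with payoffs (8, 8).
Under simultaneous play:
Player I's best replies: W→T; X→M; Y→M; Z→M.
Player II's best replies: T→Z; M→X; B→Y.
The unique mutual best reply is (M, X), giving (11, 5).
Sequential outcome (T, W) differs from the Nash profile (M, X).

no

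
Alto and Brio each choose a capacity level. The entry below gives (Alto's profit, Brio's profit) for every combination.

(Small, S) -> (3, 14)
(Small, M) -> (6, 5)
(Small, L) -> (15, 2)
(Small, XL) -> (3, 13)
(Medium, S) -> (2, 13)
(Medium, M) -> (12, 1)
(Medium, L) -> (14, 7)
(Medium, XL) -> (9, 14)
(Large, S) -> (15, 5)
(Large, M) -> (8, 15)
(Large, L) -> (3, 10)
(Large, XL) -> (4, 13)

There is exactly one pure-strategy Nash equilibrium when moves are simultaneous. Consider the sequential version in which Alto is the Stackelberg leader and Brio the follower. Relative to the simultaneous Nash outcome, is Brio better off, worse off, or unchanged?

Backward induction with Alto moving first.
- Small: BR = S, leader payoff 3.
- Medium: BR = XL, leader payoff 9.
- Large: BR = M, leader payoff 8.
Maximizing over 3, 9, 8, Alto chooses Medium. Subgame-perfect outcome: (Medium, XL) with payoffs (9, 14).
Under simultaneous play:
Alto's best replies: S→Large; M→Medium; L→Small; XL→Medium.
Brio's best replies: Small→S; Medium→XL; Large→M.
Only (Medium, XL) has each player best-responding; Nash payoffs (9, 14).
Brio earns 14 sequentially versus 14 at the Nash outcome: unchanged.

unchanged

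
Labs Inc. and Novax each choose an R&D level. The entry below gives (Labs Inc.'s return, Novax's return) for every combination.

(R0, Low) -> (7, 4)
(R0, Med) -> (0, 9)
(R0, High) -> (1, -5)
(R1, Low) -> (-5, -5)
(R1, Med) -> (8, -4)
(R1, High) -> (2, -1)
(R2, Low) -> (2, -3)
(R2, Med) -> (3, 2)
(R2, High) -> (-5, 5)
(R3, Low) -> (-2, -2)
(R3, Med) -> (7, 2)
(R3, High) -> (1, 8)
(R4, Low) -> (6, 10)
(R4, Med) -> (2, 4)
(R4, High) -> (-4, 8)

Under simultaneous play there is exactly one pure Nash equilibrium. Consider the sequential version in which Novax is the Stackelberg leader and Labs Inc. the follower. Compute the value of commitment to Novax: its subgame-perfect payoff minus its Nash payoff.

Labs Inc. best-responds to each possible Novax move:
- Low: Labs Inc. compares 7, -5, 2, -2, 6 and picks R0; Novax would get 4.
- Med: Labs Inc. compares 0, 8, 3, 7, 2 and picks R1; Novax would get -4.
- High: Labs Inc. compares 1, 2, -5, 1, -4 and picks R1; Novax would get -1.
Among 4, -4, -1, the best is 4 at Low. Subgame-perfect outcome: (R0, Low) with payoffs (7, 4).
Now find the simultaneous Nash equilibrium.
Labs Inc.'s best replies: Low→R0; Med→R1; High→R1.
Novax's best replies: R0→Med; R1→High; R2→High; R3→High; R4→Low.
The unique mutual best reply is (R1, High), giving (2, -1).
Novax's commitment gain: 4 − -1 = 5.

5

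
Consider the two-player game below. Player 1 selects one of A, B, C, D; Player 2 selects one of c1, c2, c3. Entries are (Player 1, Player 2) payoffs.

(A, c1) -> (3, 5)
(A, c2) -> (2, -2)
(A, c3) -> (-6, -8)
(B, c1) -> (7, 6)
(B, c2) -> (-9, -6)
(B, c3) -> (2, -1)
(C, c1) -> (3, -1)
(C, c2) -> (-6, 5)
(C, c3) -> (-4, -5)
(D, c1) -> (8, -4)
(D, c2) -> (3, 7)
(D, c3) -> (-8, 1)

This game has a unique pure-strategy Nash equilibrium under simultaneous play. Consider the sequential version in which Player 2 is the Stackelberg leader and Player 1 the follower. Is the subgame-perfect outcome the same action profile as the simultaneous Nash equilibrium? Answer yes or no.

yes

Player 1 best-responds to each possible Player 2 move:
- c1: Player 1 compares 3, 7, 3, 8 and picks D; Player 2 would get -4.
- c2: Player 1 compares 2, -9, -6, 3 and picks D; Player 2 would get 7.
- c3: Player 1 compares -6, 2, -4, -8 and picks B; Player 2 would get -1.
Among -4, 7, -1, the best is 7 at c2. Subgame-perfect outcome: (D, c2) with payoffs (3, 7).
For the simultaneous game, intersect best replies.
Player 1's best replies: c1→D; c2→D; c3→B.
Player 2's best replies: A→c1; B→c1; C→c2; D→c2.
The unique mutual best reply is (D, c2), giving (3, 7).
Sequential outcome (D, c2) coincides with the Nash profile (D, c2).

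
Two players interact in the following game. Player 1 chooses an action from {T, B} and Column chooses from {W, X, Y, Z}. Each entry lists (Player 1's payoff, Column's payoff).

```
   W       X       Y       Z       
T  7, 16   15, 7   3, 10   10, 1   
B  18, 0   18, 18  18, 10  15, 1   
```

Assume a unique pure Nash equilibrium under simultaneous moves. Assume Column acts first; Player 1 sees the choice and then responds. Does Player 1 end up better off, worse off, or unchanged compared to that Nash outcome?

Solve by backward induction (Column leads).
- W: BR = B, leader payoff 0.
- X: BR = B, leader payoff 18.
- Y: BR = B, leader payoff 10.
- Z: BR = B, leader payoff 1.
Column's induced payoffs are 0, 18, 10, 1, so Column commits to X. Subgame-perfect outcome: (B, X) with payoffs (18, 18).
For the simultaneous game, intersect best replies.
Player 1's best replies: W→B; X→B; Y→B; Z→B.
Column's best replies: T→W; B→X.
The unique mutual best reply is (B, X), giving (18, 18).
Player 1 earns 18 sequentially versus 18 at the Nash outcome: unchanged.

unchanged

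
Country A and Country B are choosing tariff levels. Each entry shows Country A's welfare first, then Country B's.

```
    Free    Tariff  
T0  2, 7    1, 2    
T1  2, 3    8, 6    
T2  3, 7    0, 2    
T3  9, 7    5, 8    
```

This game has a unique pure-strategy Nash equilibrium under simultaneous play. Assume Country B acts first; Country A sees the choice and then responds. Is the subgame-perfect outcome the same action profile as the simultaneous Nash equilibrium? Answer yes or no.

no

Backward induction with Country B moving first.
- Free → Country A plays T3 (best of 2, 2, 3, 9); Country B gets 7.
- Tariff → Country A plays T1 (best of 1, 8, 0, 5); Country B gets 6.
Country B's induced payoffs are 7, 6, so Country B commits to Free. Subgame-perfect outcome: (T3, Free) with payoffs (9, 7).
Now find the simultaneous Nash equilibrium.
Country A's best replies: Free→T3; Tariff→T1.
Country B's best replies: T0→Free; T1→Tariff; T2→Free; T3→Tariff.
Only (T1, Tariff) has each player best-responding; Nash payoffs (8, 6).
Sequential outcome (T3, Free) differs from the Nash profile (T1, Tariff).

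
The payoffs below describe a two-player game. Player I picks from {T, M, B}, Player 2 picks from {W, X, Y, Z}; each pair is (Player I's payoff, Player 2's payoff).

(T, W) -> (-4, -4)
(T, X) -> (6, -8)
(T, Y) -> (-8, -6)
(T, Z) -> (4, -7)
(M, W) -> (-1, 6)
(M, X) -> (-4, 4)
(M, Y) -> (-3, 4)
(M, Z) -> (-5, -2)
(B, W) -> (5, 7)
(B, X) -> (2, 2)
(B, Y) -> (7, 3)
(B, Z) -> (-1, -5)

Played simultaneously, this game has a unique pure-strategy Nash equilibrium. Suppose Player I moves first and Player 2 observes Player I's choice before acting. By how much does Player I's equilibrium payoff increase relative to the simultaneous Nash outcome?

0

Work backward from Player 2's decision.
- T → Player 2 plays W (best of -4, -8, -6, -7); Player I gets -4.
- M → Player 2 plays W (best of 6, 4, 4, -2); Player I gets -1.
- B → Player 2 plays W (best of 7, 2, 3, -5); Player I gets 5.
Maximizing over -4, -1, 5, Player I chooses B. Subgame-perfect outcome: (B, W) with payoffs (5, 7).
Now find the simultaneous Nash equilibrium.
Player I's best replies: W→B; X→T; Y→B; Z→T.
Player 2's best replies: T→W; M→W; B→W.
Only (B, W) has each player best-responding; Nash payoffs (5, 7).
Player I's commitment gain: 5 − 5 = 0.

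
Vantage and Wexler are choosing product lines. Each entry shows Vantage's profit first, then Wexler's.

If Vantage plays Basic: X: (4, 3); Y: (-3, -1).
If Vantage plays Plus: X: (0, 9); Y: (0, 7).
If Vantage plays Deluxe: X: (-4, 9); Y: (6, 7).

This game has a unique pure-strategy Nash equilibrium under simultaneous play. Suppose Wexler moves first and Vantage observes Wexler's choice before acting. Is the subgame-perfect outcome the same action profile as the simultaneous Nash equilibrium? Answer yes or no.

no

Solve by backward induction (Wexler leads).
- X: Vantage compares 4, 0, -4 and picks Basic; Wexler would get 3.
- Y: Vantage compares -3, 0, 6 and picks Deluxe; Wexler would get 7.
Wexler's induced payoffs are 3, 7, so Wexler commits to Y. Subgame-perfect outcome: (Deluxe, Y) with payoffs (6, 7).
Now find the simultaneous Nash equilibrium.
Vantage's best replies: X→Basic; Y→Deluxe.
Wexler's best replies: Basic→X; Plus→X; Deluxe→X.
The unique mutual best reply is (Basic, X), giving (4, 3).
Sequential outcome (Deluxe, Y) differs from the Nash profile (Basic, X).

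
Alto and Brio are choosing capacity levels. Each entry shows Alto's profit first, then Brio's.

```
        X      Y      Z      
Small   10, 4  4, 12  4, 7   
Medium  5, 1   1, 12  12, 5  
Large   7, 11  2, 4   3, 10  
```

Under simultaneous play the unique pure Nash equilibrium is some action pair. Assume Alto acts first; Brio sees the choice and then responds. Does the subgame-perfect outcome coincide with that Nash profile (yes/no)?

no

Backward induction with Alto moving first.
- Small → Brio plays Y (best of 4, 12, 7); Alto gets 4.
- Medium → Brio plays Y (best of 1, 12, 5); Alto gets 1.
- Large → Brio plays X (best of 11, 4, 10); Alto gets 7.
Among 4, 1, 7, the best is 7 at Large. Subgame-perfect outcome: (Large, X) with payoffs (7, 11).
Under simultaneous play:
Alto's best replies: X→Small; Y→Small; Z→Medium.
Brio's best replies: Small→Y; Medium→Y; Large→X.
The unique mutual best reply is (Small, Y), giving (4, 12).
Sequential outcome (Large, X) differs from the Nash profile (Small, Y).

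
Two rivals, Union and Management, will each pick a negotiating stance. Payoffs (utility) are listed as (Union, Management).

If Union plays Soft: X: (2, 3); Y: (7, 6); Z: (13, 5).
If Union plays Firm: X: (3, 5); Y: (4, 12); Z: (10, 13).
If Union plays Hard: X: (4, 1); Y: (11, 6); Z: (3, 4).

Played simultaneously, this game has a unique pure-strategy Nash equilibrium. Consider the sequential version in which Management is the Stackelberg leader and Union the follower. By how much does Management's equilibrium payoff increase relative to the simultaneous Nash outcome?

Solve by backward induction (Management leads).
- X: BR = Hard, leader payoff 1.
- Y: BR = Hard, leader payoff 6.
- Z: BR = Soft, leader payoff 5.
Among 1, 6, 5, the best is 6 at Y. Subgame-perfect outcome: (Hard, Y) with payoffs (11, 6).
For the simultaneous game, intersect best replies.
Union's best replies: X→Hard; Y→Hard; Z→Soft.
Management's best replies: Soft→Y; Firm→Z; Hard→Y.
Only (Hard, Y) has each player best-responding; Nash payoffs (11, 6).
Management's commitment gain: 6 − 6 = 0.

0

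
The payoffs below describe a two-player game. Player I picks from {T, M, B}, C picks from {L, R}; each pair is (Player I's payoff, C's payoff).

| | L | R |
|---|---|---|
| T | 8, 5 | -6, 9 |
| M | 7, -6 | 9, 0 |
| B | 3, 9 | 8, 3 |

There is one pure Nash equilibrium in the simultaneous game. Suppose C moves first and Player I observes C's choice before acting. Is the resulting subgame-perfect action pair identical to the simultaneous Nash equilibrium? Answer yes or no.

Solve by backward induction (C leads).
- L → Player I plays T (best of 8, 7, 3); C gets 5.
- R → Player I plays M (best of -6, 9, 8); C gets 0.
Maximizing over 5, 0, C chooses L. Subgame-perfect outcome: (T, L) with payoffs (8, 5).
Under simultaneous play:
Player I's best replies: L→T; R→M.
C's best replies: T→R; M→R; B→L.
The unique mutual best reply is (M, R), giving (9, 0).
Sequential outcome (T, L) differs from the Nash profile (M, R).

no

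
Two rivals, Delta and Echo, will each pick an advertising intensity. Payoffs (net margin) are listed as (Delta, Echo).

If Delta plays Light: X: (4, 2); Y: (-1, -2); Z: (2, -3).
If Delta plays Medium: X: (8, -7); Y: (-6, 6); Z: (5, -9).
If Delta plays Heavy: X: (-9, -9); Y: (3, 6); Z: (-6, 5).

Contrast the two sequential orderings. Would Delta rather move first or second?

If Delta leads: Echo's best replies are Light→X, Medium→Y, Heavy→Y; Delta's induced payoffs 4, -6, 3; outcome (Light, X), payoffs (4, 2).
If Echo leads: Delta's best replies are X→Medium, Y→Heavy, Z→Medium; Echo's induced payoffs -7, 6, -9; outcome (Heavy, Y), payoffs (3, 6).
Delta gets 4 moving first and 3 moving second, so Delta prefers to move first.

first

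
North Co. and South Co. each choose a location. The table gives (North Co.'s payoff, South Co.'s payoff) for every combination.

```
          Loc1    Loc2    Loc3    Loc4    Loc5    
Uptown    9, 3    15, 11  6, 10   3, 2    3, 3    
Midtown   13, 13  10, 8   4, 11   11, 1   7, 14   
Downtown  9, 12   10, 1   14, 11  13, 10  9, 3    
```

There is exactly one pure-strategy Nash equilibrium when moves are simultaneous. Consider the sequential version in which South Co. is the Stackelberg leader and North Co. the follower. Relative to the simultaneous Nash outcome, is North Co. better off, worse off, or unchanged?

North Co. best-responds to each possible South Co. move:
- Loc1: North Co. compares 9, 13, 9 and picks Midtown; South Co. would get 13.
- Loc2: North Co. compares 15, 10, 10 and picks Uptown; South Co. would get 11.
- Loc3: North Co. compares 6, 4, 14 and picks Downtown; South Co. would get 11.
- Loc4: North Co. compares 3, 11, 13 and picks Downtown; South Co. would get 10.
- Loc5: North Co. compares 3, 7, 9 and picks Downtown; South Co. would get 3.
Among 13, 11, 11, 10, 3, the best is 13 at Loc1. Subgame-perfect outcome: (Midtown, Loc1) with payoffs (13, 13).
Under simultaneous play:
North Co.'s best replies: Loc1→Midtown; Loc2→Uptown; Loc3→Downtown; Loc4→Downtown; Loc5→Downtown.
South Co.'s best replies: Uptown→Loc2; Midtown→Loc5; Downtown→Loc1.
Only (Uptown, Loc2) has each player best-responding; Nash payoffs (15, 11).
North Co. earns 13 sequentially versus 15 at the Nash outcome: worse off.

worse off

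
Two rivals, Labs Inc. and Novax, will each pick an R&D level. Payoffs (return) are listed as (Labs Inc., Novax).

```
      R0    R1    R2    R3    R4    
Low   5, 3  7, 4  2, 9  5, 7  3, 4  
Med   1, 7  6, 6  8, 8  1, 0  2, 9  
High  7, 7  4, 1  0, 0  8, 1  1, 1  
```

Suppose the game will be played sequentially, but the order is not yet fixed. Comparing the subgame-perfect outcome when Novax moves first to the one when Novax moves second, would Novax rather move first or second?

first

If Labs Inc. leads: Novax's best replies are Low→R2, Med→R4, High→R0; Labs Inc.'s induced payoffs 2, 2, 7; outcome (High, R0), payoffs (7, 7).
If Novax leads: Labs Inc.'s best replies are R0→High, R1→Low, R2→Med, R3→High, R4→Low; Novax's induced payoffs 7, 4, 8, 1, 4; outcome (Med, R2), payoffs (8, 8).
Novax gets 8 moving first and 7 moving second, so Novax prefers to move first.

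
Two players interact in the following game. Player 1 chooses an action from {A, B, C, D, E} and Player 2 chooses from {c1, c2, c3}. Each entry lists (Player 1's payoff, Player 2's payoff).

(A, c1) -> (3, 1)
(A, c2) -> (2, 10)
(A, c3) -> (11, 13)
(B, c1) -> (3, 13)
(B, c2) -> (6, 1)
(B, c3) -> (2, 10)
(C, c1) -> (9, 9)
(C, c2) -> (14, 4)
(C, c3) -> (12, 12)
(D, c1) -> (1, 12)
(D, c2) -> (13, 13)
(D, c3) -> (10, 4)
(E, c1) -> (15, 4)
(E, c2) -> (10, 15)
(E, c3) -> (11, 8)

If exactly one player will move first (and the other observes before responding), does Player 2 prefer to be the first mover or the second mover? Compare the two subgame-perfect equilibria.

If Player 1 leads: Player 2's best replies are A→c3, B→c1, C→c3, D→c2, E→c2; Player 1's induced payoffs 11, 3, 12, 13, 10; outcome (D, c2), payoffs (13, 13).
If Player 2 leads: Player 1's best replies are c1→E, c2→C, c3→C; Player 2's induced payoffs 4, 4, 12; outcome (C, c3), payoffs (12, 12).
Player 2 gets 12 moving first and 13 moving second, so Player 2 prefers to move second.

second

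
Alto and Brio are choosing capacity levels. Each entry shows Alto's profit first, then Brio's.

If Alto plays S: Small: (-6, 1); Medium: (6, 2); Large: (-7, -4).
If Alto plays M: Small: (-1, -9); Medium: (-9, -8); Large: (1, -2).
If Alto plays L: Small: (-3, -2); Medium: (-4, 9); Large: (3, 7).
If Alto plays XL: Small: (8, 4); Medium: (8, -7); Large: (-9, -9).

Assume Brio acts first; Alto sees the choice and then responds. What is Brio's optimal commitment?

Solve by backward induction (Brio leads).
- Small → Alto plays XL (best of -6, -1, -3, 8); Brio gets 4.
- Medium → Alto plays XL (best of 6, -9, -4, 8); Brio gets -7.
- Large → Alto plays L (best of -7, 1, 3, -9); Brio gets 7.
Among 4, -7, 7, the best is 7 at Large. Subgame-perfect outcome: (L, Large) with payoffs (3, 7).

Large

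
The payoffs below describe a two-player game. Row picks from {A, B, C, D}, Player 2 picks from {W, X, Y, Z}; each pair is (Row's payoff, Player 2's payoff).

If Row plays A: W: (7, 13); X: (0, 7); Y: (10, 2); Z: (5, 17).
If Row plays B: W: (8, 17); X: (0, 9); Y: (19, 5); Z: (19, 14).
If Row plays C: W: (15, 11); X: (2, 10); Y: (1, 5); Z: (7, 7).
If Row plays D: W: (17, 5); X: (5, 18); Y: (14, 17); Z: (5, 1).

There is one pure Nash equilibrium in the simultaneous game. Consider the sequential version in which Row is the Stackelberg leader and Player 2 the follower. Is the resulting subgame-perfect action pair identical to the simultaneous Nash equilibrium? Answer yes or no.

Work backward from Player 2's decision.
- A: BR = Z, leader payoff 5.
- B: BR = W, leader payoff 8.
- C: BR = W, leader payoff 15.
- D: BR = X, leader payoff 5.
Among 5, 8, 15, 5, the best is 15 at C. Subgame-perfect outcome: (C, W) with payoffs (15, 11).
Under simultaneous play:
Row's best replies: W→D; X→D; Y→B; Z→B.
Player 2's best replies: A→Z; B→W; C→W; D→X.
Only (D, X) has each player best-responding; Nash payoffs (5, 18).
Sequential outcome (C, W) differs from the Nash profile (D, X).

no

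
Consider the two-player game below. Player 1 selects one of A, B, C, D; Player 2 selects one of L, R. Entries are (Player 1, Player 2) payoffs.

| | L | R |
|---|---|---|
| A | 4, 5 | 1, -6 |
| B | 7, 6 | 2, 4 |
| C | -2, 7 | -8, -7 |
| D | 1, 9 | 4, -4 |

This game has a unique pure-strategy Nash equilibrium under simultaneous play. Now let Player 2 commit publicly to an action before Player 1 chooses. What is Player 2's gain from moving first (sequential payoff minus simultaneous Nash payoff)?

0

Work backward from Player 1's decision.
- L: Player 1 compares 4, 7, -2, 1 and picks B; Player 2 would get 6.
- R: Player 1 compares 1, 2, -8, 4 and picks D; Player 2 would get -4.
Player 2's induced payoffs are 6, -4, so Player 2 commits to L. Subgame-perfect outcome: (B, L) with payoffs (7, 6).
For the simultaneous game, intersect best replies.
Player 1's best replies: L→B; R→D.
Player 2's best replies: A→L; B→L; C→L; D→L.
The unique mutual best reply is (B, L), giving (7, 6).
Player 2's commitment gain: 6 − 6 = 0.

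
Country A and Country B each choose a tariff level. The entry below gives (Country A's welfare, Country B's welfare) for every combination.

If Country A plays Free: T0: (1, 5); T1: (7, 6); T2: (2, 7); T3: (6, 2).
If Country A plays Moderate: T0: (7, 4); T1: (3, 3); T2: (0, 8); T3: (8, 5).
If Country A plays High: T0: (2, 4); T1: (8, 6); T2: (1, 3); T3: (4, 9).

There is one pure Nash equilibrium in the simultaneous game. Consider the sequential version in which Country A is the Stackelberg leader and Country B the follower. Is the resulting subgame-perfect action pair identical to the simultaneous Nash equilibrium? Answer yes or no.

no

Backward induction with Country A moving first.
- Free: BR = T2, leader payoff 2.
- Moderate: BR = T2, leader payoff 0.
- High: BR = T3, leader payoff 4.
Among 2, 0, 4, the best is 4 at High. Subgame-perfect outcome: (High, T3) with payoffs (4, 9).
For the simultaneous game, intersect best replies.
Country A's best replies: T0→Moderate; T1→High; T2→Free; T3→Moderate.
Country B's best replies: Free→T2; Moderate→T2; High→T3.
Only (Free, T2) has each player best-responding; Nash payoffs (2, 7).
Sequential outcome (High, T3) differs from the Nash profile (Free, T2).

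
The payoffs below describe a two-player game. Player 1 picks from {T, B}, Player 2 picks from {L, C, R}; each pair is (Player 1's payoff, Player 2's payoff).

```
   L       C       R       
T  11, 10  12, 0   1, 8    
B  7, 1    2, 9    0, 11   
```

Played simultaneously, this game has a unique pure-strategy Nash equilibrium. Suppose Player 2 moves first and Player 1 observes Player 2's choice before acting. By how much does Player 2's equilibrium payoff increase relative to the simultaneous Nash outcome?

0

Player 1 best-responds to each possible Player 2 move:
- L: Player 1 compares 11, 7 and picks T; Player 2 would get 10.
- C: Player 1 compares 12, 2 and picks T; Player 2 would get 0.
- R: Player 1 compares 1, 0 and picks T; Player 2 would get 8.
Player 2's induced payoffs are 10, 0, 8, so Player 2 commits to L. Subgame-perfect outcome: (T, L) with payoffs (11, 10).
For the simultaneous game, intersect best replies.
Player 1's best replies: L→T; C→T; R→T.
Player 2's best replies: T→L; B→R.
Only (T, L) has each player best-responding; Nash payoffs (11, 10).
Player 2's commitment gain: 10 − 10 = 0.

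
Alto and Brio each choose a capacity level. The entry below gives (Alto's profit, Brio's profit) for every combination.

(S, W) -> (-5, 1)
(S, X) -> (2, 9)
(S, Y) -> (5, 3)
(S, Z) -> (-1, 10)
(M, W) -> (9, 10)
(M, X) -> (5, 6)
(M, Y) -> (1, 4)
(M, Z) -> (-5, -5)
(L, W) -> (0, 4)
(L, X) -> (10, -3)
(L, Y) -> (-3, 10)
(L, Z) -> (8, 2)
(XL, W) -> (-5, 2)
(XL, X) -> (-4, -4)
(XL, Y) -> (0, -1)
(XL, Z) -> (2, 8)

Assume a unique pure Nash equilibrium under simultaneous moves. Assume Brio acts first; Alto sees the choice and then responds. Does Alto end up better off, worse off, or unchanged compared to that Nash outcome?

unchanged

Work backward from Alto's decision.
- W: BR = M, leader payoff 10.
- X: BR = L, leader payoff -3.
- Y: BR = S, leader payoff 3.
- Z: BR = L, leader payoff 2.
Among 10, -3, 3, 2, the best is 10 at W. Subgame-perfect outcome: (M, W) with payoffs (9, 10).
Under simultaneous play:
Alto's best replies: W→M; X→L; Y→S; Z→L.
Brio's best replies: S→Z; M→W; L→Y; XL→Z.
Only (M, W) has each player best-responding; Nash payoffs (9, 10).
Alto earns 9 sequentially versus 9 at the Nash outcome: unchanged.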